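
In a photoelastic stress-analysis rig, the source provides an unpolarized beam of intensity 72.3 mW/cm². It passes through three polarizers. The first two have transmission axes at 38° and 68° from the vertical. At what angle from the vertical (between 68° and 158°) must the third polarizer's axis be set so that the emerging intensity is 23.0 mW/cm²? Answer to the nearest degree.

Unpolarized light through the first polarizer → I₁ = ½ I₀, now polarized at 38°.
I₂ = I₁ cos²(68° − 38°) = 0.5 I₀ · cos²(30°) = 0.375 I₀.
Target fraction: 23.0 / 72.3 mW/cm² = 0.3181 of I₀.
Need I₃/I₀ = 0.3181, so cos²(θ − 68°) = 0.3181 / 0.375 = 0.8483.
θ − 68° = arccos(√0.8483) = 22.9°, giving θ ≈ 68 + 22.9 = 90.9°.

θ ≈ 91°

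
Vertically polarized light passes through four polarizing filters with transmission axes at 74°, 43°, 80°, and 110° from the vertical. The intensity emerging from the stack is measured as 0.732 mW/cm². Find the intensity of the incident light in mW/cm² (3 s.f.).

I₀ ≈ 27.4 mW/cm²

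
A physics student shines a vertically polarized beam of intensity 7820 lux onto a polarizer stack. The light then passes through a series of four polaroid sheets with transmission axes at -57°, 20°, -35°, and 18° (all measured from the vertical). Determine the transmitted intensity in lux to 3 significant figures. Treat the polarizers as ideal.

I ≈ 14.0 lux

By Malus's law, I₁ = 7820 lux · cos²(57°) = 2320 lux.
I₂ = I₁ · cos²(77°) = 2320 · 0.0506 = 117.4 lux.
I₃ = I₂ · cos²(55°) = 117.4 · 0.329 = 38.62 lux.
I₄ = I₃ · cos²(53°) = 38.62 · 0.3622 = 13.99 lux.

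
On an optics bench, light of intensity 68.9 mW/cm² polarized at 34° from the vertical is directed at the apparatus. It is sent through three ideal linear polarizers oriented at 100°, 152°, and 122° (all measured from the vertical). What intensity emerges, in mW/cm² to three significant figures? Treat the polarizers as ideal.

I₁ = 68.9 mW/cm² · cos²(66°) = 11.4 mW/cm².
I₂ = I₁ · cos²(52°) = 11.4 · 0.379 = 4.32 mW/cm².
I₃ = I₂ · cos²(30°) = 4.32 · 0.75 = 3.24 mW/cm².

I ≈ 3.24 mW/cm²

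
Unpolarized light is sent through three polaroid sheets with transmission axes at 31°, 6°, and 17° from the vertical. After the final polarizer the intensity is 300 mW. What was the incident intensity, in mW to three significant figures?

I₀ ≈ 758 mW

Unpolarized light through the first polarizer → I₁ = ½ I₀, now polarized at 31°.
I₂ = I₁ cos²(6° − 31°) = 0.5 I₀ · cos²(25°) = 0.4107 I₀.
I₃ = I₂ cos²(17° − 6°) = 0.4107 I₀ · cos²(11°) = 0.3957 I₀.
So 300 mW = 0.3957 I₀, giving I₀ = 300/0.3957 = 758.1 mW.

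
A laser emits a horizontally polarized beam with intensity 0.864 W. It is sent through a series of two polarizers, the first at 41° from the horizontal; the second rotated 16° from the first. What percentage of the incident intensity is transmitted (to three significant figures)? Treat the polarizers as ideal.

By Malus's law, I₁ = 0.864 W · cos²(41°) = 0.4921 W.
I₂ = I₁ · cos²(16°) = 0.4921 · 0.924 = 0.4547 W.
That is 52.63% of the incident intensity.

≈ 52.6%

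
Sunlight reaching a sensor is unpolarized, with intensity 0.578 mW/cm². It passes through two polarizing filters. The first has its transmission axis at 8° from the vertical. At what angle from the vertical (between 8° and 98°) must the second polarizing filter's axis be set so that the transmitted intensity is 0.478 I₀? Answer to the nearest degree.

θ ≈ 20°

Unpolarized light through the first polarizer → I₁ = ½ I₀, now polarized at 8°.
Need I₂/I₀ = 0.478, so cos²(θ − 8°) = 0.478 / 0.5 = 0.956.
θ − 8° = arccos(√0.956) = 12.1°, giving θ ≈ 8 + 12.1 = 20.1°.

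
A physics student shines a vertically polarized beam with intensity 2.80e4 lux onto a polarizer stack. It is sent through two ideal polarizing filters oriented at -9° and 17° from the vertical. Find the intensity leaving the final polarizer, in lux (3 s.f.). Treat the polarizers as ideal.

I₁ = 2.80e4 lux · cos²(9°) = 2.731e+04 lux.
I₂ = I₁ · cos²(26°) = 2.731e+04 · 0.8078 = 2.207e+04 lux.

I ≈ 2.21e4 lux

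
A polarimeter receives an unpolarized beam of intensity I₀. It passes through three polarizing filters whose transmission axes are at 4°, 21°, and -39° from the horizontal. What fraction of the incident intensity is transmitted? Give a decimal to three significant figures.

Unpolarized light through the first polarizer → I₁ = ½ I₀, now polarized at 4°.
I₂ = I₁ cos²(21° − 4°) = 0.5 I₀ · cos²(17°) = 0.4573 I₀.
I₃ = I₂ cos²(-39° − 21°) = 0.4573 I₀ · cos²(60°) = 0.1143 I₀.
Transmitted fraction = 0.1143.

≈ 0.114 I₀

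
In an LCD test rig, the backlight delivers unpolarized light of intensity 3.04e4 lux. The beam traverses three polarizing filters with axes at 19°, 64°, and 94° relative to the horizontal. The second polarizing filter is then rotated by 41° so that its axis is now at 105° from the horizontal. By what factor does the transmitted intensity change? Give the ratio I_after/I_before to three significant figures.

I_new/I_old ≈ 0.0125

Before rotation:
Unpolarized light through the first polarizer → I₁ = ½ I₀, now polarized at 19°.
I₂ = I₁ cos²(64° − 19°) = 0.5 I₀ · cos²(45°) = 0.25 I₀.
I₃ = I₂ cos²(94° − 64°) = 0.25 I₀ · cos²(30°) = 0.1875 I₀.
After rotation:
Unpolarized light through the first polarizer → I₁ = ½ I₀, now polarized at 19°.
I₂ = I₁ cos²(105° − 19°) = 0.5 I₀ · cos²(86°) = 0.002433 I₀.
I₃ = I₂ cos²(94° − 105°) = 0.002433 I₀ · cos²(11°) = 0.002344 I₀.
Ratio = 0.002344 / 0.1875 = 0.0125.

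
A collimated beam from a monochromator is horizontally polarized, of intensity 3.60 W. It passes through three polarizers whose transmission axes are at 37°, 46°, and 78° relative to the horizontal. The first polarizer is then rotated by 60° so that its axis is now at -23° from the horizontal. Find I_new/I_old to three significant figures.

I_new/I_old ≈ 0.175

Before rotation:
I₁ = I₀ cos²(37° − 0°) = I₀ cos²(37°) = 0.6378 I₀.
I₂ = I₁ cos²(46° − 37°) = 0.6378 I₀ · cos²(9°) = 0.6222 I₀.
I₃ = I₂ cos²(78° − 46°) = 0.6222 I₀ · cos²(32°) = 0.4475 I₀.
After rotation:
I₁ = I₀ cos²(-23° − 0°) = I₀ cos²(23°) = 0.8473 I₀.
I₂ = I₁ cos²(46° + 23°) = 0.8473 I₀ · cos²(69°) = 0.1088 I₀.
I₃ = I₂ cos²(78° − 46°) = 0.1088 I₀ · cos²(32°) = 0.07826 I₀.
Ratio = 0.07826 / 0.4475 = 0.1749.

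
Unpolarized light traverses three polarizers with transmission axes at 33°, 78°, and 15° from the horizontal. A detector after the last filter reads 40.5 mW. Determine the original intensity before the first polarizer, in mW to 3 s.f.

Unpolarized light through the first polarizer → I₁ = ½ I₀, now polarized at 33°.
I₂ = I₁ cos²(78° − 33°) = 0.5 I₀ · cos²(45°) = 0.25 I₀.
I₃ = I₂ cos²(15° − 78°) = 0.25 I₀ · cos²(63°) = 0.05153 I₀.
So 40.5 mW = 0.05153 I₀, giving I₀ = 40.5/0.05153 = 786 mW.

I₀ ≈ 786 mW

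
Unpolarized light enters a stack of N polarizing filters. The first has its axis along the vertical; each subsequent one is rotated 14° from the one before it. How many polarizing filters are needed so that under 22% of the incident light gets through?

N = 15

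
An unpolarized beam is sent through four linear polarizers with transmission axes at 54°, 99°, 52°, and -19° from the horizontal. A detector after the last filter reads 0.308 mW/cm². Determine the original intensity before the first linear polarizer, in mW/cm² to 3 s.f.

I₀ ≈ 25.0 mW/cm²

Unpolarized light through the first polarizer → I₁ = ½ I₀, now polarized at 54°.
I₂ = I₁ cos²(99° − 54°) = 0.5 I₀ · cos²(45°) = 0.25 I₀.
I₃ = I₂ cos²(52° − 99°) = 0.25 I₀ · cos²(47°) = 0.1163 I₀.
I₄ = I₃ cos²(-19° − 52°) = 0.1163 I₀ · cos²(71°) = 0.01233 I₀.
So 0.308 mW/cm² = 0.01233 I₀, giving I₀ = 0.308/0.01233 = 24.99 mW/cm².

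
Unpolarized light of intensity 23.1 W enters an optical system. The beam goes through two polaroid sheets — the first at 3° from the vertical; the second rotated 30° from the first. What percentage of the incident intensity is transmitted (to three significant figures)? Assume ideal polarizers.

Unpolarized light through the first polarizer → I₁ = 23.1 W/2 = 11.55 W, polarized at 3°.
I₂ = I₁ · cos²(30°) = 11.55 · 0.75 = 8.663 W.
That is 37.5% of the incident intensity.

≈ 37.5%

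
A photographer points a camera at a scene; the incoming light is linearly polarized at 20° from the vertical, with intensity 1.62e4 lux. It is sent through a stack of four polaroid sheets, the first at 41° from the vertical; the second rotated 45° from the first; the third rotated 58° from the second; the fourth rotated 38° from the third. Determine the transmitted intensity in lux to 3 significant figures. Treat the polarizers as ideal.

By Malus's law, I₁ = 1.62e4 lux · cos²(21°) = 1.412e+04 lux.
I₂ = I₁ · cos²(45°) = 1.412e+04 · 0.5 = 7060 lux.
I₃ = I₂ · cos²(58°) = 7060 · 0.2808 = 1982 lux.
I₄ = I₃ · cos²(38°) = 1982 · 0.621 = 1231 lux.

I ≈ 1230 lux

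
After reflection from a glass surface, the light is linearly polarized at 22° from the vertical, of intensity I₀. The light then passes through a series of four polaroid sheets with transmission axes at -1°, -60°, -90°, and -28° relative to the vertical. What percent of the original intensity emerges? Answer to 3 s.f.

≈ 3.72%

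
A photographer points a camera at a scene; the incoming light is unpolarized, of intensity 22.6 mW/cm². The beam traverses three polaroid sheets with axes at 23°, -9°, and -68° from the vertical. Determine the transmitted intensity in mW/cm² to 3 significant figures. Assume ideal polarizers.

Unpolarized light through the first polarizer → I₁ = 22.6 mW/cm²/2 = 11.3 mW/cm², polarized at 23°.
I₂ = I₁ · cos²(32°) = 11.3 · 0.7192 = 8.127 mW/cm².
I₃ = I₂ · cos²(59°) = 8.127 · 0.2653 = 2.156 mW/cm².

I ≈ 2.16 mW/cm²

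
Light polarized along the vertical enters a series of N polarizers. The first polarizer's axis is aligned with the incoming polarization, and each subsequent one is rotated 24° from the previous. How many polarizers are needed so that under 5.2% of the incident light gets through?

N = 18

First polarizer is aligned with the polarization: full transmission.
Each further stage multiplies by cos²(24°) = 0.8346.
After N polarizers: T = 0.8346^(N−1). Require T < 0.052 ⇒ N−1 > ln(0.052)/ln(0.8346) = 16.35, so N−1 ≥ 17 and N = 18.
Check: N=18 gives T = 0.04622 < 0.052; N=17 gives T = 0.05538.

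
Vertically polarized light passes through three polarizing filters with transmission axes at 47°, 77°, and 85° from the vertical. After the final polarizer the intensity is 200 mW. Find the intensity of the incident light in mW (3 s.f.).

By Malus's law, I₁ = I₀ cos²(47° − 0°) = I₀ cos²(47°) = 0.4651 I₀.
I₂ = I₁ cos²(77° − 47°) = 0.4651 I₀ · cos²(30°) = 0.3488 I₀.
I₃ = I₂ cos²(85° − 77°) = 0.3488 I₀ · cos²(8°) = 0.3421 I₀.
So 200 mW = 0.3421 I₀, giving I₀ = 200/0.3421 = 584.7 mW.

I₀ ≈ 585 mW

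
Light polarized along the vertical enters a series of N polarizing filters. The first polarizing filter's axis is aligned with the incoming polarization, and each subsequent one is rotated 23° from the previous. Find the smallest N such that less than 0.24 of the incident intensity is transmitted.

First polarizer is aligned with the polarization: full transmission.
Each further stage multiplies by cos²(23°) = 0.8473.
After N polarizers: T = 0.8473^(N−1). Require T < 0.24 ⇒ N−1 > ln(0.24)/ln(0.8473) = 8.61, so N−1 ≥ 9 and N = 10.
Check: N=10 gives T = 0.2251 < 0.24; N=9 gives T = 0.2657.

N = 10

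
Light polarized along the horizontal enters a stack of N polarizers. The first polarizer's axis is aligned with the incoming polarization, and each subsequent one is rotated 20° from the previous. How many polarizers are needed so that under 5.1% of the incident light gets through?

N = 25

First polarizer is aligned with the polarization: full transmission.
Each further stage multiplies by cos²(20°) = 0.883.
After N polarizers: T = 0.883^(N−1). Require T < 0.051 ⇒ N−1 > ln(0.051)/ln(0.883) = 23.92, so N−1 ≥ 24 and N = 25.
Check: N=25 gives T = 0.0505 < 0.051; N=24 gives T = 0.05719.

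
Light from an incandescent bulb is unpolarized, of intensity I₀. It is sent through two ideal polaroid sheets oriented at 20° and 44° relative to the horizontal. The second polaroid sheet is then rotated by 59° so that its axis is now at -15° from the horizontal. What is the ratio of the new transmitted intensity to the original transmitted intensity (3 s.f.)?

Before rotation:
Unpolarized light through the first polarizer → I₁ = ½ I₀, now polarized at 20°.
I₂ = I₁ cos²(44° − 20°) = 0.5 I₀ · cos²(24°) = 0.4173 I₀.
After rotation:
Unpolarized light through the first polarizer → I₁ = ½ I₀, now polarized at 20°.
I₂ = I₁ cos²(-15° − 20°) = 0.5 I₀ · cos²(35°) = 0.3355 I₀.
Ratio = 0.3355 / 0.4173 = 0.804.

I_new/I_old ≈ 0.804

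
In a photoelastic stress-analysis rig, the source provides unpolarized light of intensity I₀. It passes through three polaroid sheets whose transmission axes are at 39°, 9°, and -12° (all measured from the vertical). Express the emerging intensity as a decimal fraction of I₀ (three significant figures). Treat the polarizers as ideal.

≈ 0.327 I₀

Unpolarized light through the first polarizer → I₁ = ½ I₀, now polarized at 39°.
I₂ = I₁ cos²(9° − 39°) = 0.5 I₀ · cos²(30°) = 0.375 I₀.
I₃ = I₂ cos²(-12° − 9°) = 0.375 I₀ · cos²(21°) = 0.3268 I₀.
Transmitted fraction = 0.3268.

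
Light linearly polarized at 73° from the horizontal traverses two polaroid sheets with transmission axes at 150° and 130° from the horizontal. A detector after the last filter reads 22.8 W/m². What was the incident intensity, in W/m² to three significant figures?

I₁ = I₀ cos²(150° − 73°) = I₀ cos²(77°) = 0.0506 I₀.
I₂ = I₁ cos²(130° − 150°) = 0.0506 I₀ · cos²(20°) = 0.04468 I₀.
So 22.8 W/m² = 0.04468 I₀, giving I₀ = 22.8/0.04468 = 510.3 W/m².

I₀ ≈ 510 W/m²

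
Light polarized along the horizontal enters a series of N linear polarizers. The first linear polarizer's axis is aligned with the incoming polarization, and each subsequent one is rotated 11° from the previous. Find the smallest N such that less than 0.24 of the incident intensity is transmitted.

First polarizer is aligned with the polarization: full transmission.
Each further stage multiplies by cos²(11°) = 0.9636.
After N polarizers: T = 0.9636^(N−1). Require T < 0.24 ⇒ N−1 > ln(0.24)/ln(0.9636) = 38.48, so N−1 ≥ 39 and N = 40.
Check: N=40 gives T = 0.2354 < 0.24; N=39 gives T = 0.2443.

N = 40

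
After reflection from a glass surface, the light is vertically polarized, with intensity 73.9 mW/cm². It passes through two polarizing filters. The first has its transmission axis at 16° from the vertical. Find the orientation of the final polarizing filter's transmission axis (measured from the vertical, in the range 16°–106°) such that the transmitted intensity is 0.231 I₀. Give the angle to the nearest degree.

θ ≈ 76°

I₁ = I₀ cos²(16° − 0°) = I₀ cos²(16°) = 0.924 I₀.
Need I₂/I₀ = 0.231, so cos²(θ − 16°) = 0.231 / 0.924 = 0.25.
θ − 16° = arccos(√0.25) = 60.0°, giving θ ≈ 16 + 60.0 = 76.0°.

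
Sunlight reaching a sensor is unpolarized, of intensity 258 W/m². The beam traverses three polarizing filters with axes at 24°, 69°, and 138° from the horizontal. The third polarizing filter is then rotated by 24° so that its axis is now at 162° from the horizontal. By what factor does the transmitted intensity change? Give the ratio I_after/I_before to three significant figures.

I_new/I_old ≈ 0.0213

Before rotation:
Unpolarized light through the first polarizer → I₁ = ½ I₀, now polarized at 24°.
I₂ = I₁ cos²(69° − 24°) = 0.5 I₀ · cos²(45°) = 0.25 I₀.
I₃ = I₂ cos²(138° − 69°) = 0.25 I₀ · cos²(69°) = 0.03211 I₀.
After rotation:
Unpolarized light through the first polarizer → I₁ = ½ I₀, now polarized at 24°.
I₂ = I₁ cos²(69° − 24°) = 0.5 I₀ · cos²(45°) = 0.25 I₀.
Angle between axes 2 and 3: 87°. I₃ = 0.25 I₀ · cos²(87°) = 0.0006848 I₀.
Ratio = 0.0006848 / 0.03211 = 0.02133.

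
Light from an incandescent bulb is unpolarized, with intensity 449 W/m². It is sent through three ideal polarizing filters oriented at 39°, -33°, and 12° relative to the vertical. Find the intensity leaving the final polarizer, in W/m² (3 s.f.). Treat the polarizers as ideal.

Unpolarized light through the first polarizer → I₁ = 449 W/m²/2 = 224.5 W/m², polarized at 39°.
I₂ = I₁ · cos²(72°) = 224.5 · 0.09549 = 21.44 W/m².
I₃ = I₂ · cos²(45°) = 21.44 · 0.5 = 10.72 W/m².

I ≈ 10.7 W/m²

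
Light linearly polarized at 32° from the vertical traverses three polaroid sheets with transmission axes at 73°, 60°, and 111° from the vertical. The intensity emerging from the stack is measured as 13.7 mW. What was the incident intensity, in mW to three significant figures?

I₀ ≈ 64.0 mW

I₁ = I₀ cos²(73° − 32°) = I₀ cos²(41°) = 0.5696 I₀.
I₂ = I₁ cos²(60° − 73°) = 0.5696 I₀ · cos²(13°) = 0.5408 I₀.
I₃ = I₂ cos²(111° − 60°) = 0.5408 I₀ · cos²(51°) = 0.2142 I₀.
So 13.7 mW = 0.2142 I₀, giving I₀ = 13.7/0.2142 = 63.97 mW.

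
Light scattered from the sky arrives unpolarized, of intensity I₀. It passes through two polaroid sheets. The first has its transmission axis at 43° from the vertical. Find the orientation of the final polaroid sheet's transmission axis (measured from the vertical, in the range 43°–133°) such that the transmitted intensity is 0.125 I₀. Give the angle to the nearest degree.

θ ≈ 103°

Unpolarized light through the first polarizer → I₁ = ½ I₀, now polarized at 43°.
Need I₂/I₀ = 0.125, so cos²(θ − 43°) = 0.125 / 0.5 = 0.25.
θ − 43° = arccos(√0.25) = 60.0°, giving θ ≈ 43 + 60.0 = 103.0°.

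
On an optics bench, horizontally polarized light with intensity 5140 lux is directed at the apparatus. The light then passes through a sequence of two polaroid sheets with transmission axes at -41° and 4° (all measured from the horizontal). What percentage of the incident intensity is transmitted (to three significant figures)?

≈ 28.5%

I₁ = 5140 lux · cos²(41°) = 2928 lux.
I₂ = I₁ · cos²(45°) = 2928 · 0.5 = 1464 lux.
That is 28.48% of the incident intensity.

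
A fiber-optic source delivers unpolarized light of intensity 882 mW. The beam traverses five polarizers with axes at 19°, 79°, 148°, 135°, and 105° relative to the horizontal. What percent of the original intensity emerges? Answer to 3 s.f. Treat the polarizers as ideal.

≈ 1.14%

Unpolarized light through the first polarizer → I₁ = 882 mW/2 = 441 mW, polarized at 19°.
I₂ = I₁ · cos²(60°) = 441 · 0.25 = 110.3 mW.
I₃ = I₂ · cos²(69°) = 110.3 · 0.1284 = 14.16 mW.
I₄ = I₃ · cos²(13°) = 14.16 · 0.9494 = 13.44 mW.
I₅ = I₄ · cos²(30°) = 13.44 · 0.75 = 10.08 mW.
That is 1.143% of the incident intensity.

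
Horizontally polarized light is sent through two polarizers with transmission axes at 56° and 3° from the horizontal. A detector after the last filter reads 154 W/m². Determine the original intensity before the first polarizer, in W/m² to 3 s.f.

I₀ ≈ 1360 W/m²

By Malus's law, I₁ = I₀ cos²(56° − 0°) = I₀ cos²(56°) = 0.3127 I₀.
I₂ = I₁ cos²(3° − 56°) = 0.3127 I₀ · cos²(53°) = 0.1133 I₀.
So 154 W/m² = 0.1133 I₀, giving I₀ = 154/0.1133 = 1360 W/m².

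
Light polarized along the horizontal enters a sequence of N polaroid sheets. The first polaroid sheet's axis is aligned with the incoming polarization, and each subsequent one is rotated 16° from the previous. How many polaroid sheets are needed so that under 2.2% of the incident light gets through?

N = 50

First polarizer is aligned with the polarization: full transmission.
Each further stage multiplies by cos²(16°) = 0.924.
After N polarizers: T = 0.924^(N−1). Require T < 0.022 ⇒ N−1 > ln(0.022)/ln(0.924) = 48.30, so N−1 ≥ 49 and N = 50.
Check: N=50 gives T = 0.02082 < 0.022; N=49 gives T = 0.02253.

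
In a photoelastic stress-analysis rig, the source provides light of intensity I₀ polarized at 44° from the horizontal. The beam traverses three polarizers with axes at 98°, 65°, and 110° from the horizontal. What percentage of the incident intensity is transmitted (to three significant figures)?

I₁ = I₀ cos²(98° − 44°) = I₀ cos²(54°) = 0.3455 I₀.
I₂ = I₁ cos²(65° − 98°) = 0.3455 I₀ · cos²(33°) = 0.243 I₀.
I₃ = I₂ cos²(110° − 65°) = 0.243 I₀ · cos²(45°) = 0.1215 I₀.
That is 12.15% of the incident intensity.

≈ 12.2%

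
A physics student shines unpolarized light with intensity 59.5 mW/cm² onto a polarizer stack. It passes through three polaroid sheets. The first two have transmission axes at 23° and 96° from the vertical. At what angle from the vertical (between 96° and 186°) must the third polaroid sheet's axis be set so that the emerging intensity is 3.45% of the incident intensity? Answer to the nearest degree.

Unpolarized light through the first polarizer → I₁ = ½ I₀, now polarized at 23°.
I₂ = I₁ cos²(96° − 23°) = 0.5 I₀ · cos²(73°) = 0.04274 I₀.
Need I₃/I₀ = 0.0345, so cos²(θ − 96°) = 0.0345 / 0.04274 = 0.8072.
θ − 96° = arccos(√0.8072) = 26.0°, giving θ ≈ 96 + 26.0 = 122.0°.

θ ≈ 122°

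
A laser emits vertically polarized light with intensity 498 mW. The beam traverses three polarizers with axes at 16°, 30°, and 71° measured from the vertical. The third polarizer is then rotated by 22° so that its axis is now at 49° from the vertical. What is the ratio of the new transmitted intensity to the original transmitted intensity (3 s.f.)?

Before rotation:
I₁ = I₀ cos²(16° − 0°) = I₀ cos²(16°) = 0.924 I₀.
I₂ = I₁ cos²(30° − 16°) = 0.924 I₀ · cos²(14°) = 0.8699 I₀.
I₃ = I₂ cos²(71° − 30°) = 0.8699 I₀ · cos²(41°) = 0.4955 I₀.
After rotation:
I₁ = I₀ cos²(16° − 0°) = I₀ cos²(16°) = 0.924 I₀.
I₂ = I₁ cos²(30° − 16°) = 0.924 I₀ · cos²(14°) = 0.8699 I₀.
I₃ = I₂ cos²(49° − 30°) = 0.8699 I₀ · cos²(19°) = 0.7777 I₀.
Ratio = 0.7777 / 0.4955 = 1.57.

I_new/I_old ≈ 1.57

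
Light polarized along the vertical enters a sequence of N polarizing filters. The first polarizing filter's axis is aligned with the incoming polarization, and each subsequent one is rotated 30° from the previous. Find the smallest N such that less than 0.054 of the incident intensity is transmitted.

N = 12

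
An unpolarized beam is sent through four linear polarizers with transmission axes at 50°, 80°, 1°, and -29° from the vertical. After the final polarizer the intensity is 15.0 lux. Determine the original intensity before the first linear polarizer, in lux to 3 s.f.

I₀ ≈ 1460 lux

Unpolarized light through the first polarizer → I₁ = ½ I₀, now polarized at 50°.
I₂ = I₁ cos²(80° − 50°) = 0.5 I₀ · cos²(30°) = 0.375 I₀.
I₃ = I₂ cos²(1° − 80°) = 0.375 I₀ · cos²(79°) = 0.01365 I₀.
I₄ = I₃ cos²(-29° − 1°) = 0.01365 I₀ · cos²(30°) = 0.01024 I₀.
So 15.0 lux = 0.01024 I₀, giving I₀ = 15.0/0.01024 = 1465 lux.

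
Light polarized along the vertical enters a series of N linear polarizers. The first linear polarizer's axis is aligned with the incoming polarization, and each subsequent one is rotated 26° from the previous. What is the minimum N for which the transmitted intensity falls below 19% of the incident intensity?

N = 9

First polarizer is aligned with the polarization: full transmission.
Each further stage multiplies by cos²(26°) = 0.8078.
After N polarizers: T = 0.8078^(N−1). Require T < 0.19 ⇒ N−1 > ln(0.19)/ln(0.8078) = 7.78, so N−1 ≥ 8 and N = 9.
Check: N=9 gives T = 0.1814 < 0.19; N=8 gives T = 0.2245.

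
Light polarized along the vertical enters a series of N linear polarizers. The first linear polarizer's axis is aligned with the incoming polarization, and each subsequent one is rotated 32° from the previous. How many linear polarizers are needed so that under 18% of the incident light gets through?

N = 7

First polarizer is aligned with the polarization: full transmission.
Each further stage multiplies by cos²(32°) = 0.7192.
After N polarizers: T = 0.7192^(N−1). Require T < 0.18 ⇒ N−1 > ln(0.18)/ln(0.7192) = 5.20, so N−1 ≥ 6 and N = 7.
Check: N=7 gives T = 0.1384 < 0.18; N=6 gives T = 0.1924.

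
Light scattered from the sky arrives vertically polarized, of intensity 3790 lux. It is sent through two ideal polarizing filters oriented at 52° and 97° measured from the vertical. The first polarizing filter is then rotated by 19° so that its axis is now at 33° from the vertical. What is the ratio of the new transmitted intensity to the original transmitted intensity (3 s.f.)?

I_new/I_old ≈ 0.713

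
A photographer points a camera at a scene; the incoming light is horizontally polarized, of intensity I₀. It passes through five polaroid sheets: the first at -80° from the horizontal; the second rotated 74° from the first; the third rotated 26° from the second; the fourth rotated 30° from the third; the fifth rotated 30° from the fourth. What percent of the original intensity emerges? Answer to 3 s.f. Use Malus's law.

≈ 0.104%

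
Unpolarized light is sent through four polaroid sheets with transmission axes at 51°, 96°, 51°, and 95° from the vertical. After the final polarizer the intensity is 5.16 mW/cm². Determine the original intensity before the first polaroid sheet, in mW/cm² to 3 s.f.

I₀ ≈ 79.8 mW/cm²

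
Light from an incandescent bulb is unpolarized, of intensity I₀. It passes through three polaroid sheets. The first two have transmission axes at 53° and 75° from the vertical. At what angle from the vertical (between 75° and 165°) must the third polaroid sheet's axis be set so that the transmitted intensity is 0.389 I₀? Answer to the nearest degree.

θ ≈ 93°

Unpolarized light through the first polarizer → I₁ = ½ I₀, now polarized at 53°.
I₂ = I₁ cos²(75° − 53°) = 0.5 I₀ · cos²(22°) = 0.4298 I₀.
Need I₃/I₀ = 0.389, so cos²(θ − 75°) = 0.389 / 0.4298 = 0.905.
θ − 75° = arccos(√0.905) = 18.0°, giving θ ≈ 75 + 18.0 = 93.0°.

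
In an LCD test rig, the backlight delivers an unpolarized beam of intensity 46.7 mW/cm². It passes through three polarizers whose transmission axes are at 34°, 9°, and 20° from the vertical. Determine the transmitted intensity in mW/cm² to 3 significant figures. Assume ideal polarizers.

I ≈ 18.5 mW/cm²

Unpolarized light through the first polarizer → I₁ = 46.7 mW/cm²/2 = 23.35 mW/cm², polarized at 34°.
I₂ = I₁ · cos²(25°) = 23.35 · 0.8214 = 19.18 mW/cm².
I₃ = I₂ · cos²(11°) = 19.18 · 0.9636 = 18.48 mW/cm².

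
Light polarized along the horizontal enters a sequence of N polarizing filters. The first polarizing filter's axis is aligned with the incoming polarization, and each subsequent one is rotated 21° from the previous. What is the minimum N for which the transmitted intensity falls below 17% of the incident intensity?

N = 14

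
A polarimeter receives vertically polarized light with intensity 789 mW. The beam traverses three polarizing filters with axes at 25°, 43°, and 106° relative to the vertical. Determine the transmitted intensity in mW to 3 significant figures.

I ≈ 121 mW

I₁ = 789 mW · cos²(25°) = 648.1 mW.
I₂ = I₁ · cos²(18°) = 648.1 · 0.9045 = 586.2 mW.
I₃ = I₂ · cos²(63°) = 586.2 · 0.2061 = 120.8 mW.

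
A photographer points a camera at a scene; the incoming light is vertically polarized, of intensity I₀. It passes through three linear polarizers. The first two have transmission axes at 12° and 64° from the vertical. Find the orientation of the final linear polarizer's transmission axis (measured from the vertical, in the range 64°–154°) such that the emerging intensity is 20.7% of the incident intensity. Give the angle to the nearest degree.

θ ≈ 105°

I₁ = I₀ cos²(12° − 0°) = I₀ cos²(12°) = 0.9568 I₀.
I₂ = I₁ cos²(64° − 12°) = 0.9568 I₀ · cos²(52°) = 0.3627 I₀.
Need I₃/I₀ = 0.207, so cos²(θ − 64°) = 0.207 / 0.3627 = 0.5708.
θ − 64° = arccos(√0.5708) = 40.9°, giving θ ≈ 64 + 40.9 = 104.9°.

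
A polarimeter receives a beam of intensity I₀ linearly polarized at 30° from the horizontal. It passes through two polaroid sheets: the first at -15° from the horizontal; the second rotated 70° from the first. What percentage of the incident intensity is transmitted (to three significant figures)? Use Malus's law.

By Malus's law, I₁ = I₀ cos²(-15° − 30°) = I₀ cos²(45°) = 0.5 I₀.
I₂ = I₁ cos²(70°) = 0.5 · 0.117 I₀ = 0.05849 I₀.
That is 5.849% of the incident intensity.

≈ 5.85%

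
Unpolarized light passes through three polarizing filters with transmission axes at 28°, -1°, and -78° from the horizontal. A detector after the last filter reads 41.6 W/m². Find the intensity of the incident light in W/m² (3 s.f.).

Unpolarized light through the first polarizer → I₁ = ½ I₀, now polarized at 28°.
I₂ = I₁ cos²(-1° − 28°) = 0.5 I₀ · cos²(29°) = 0.3825 I₀.
I₃ = I₂ cos²(-78° + 1°) = 0.3825 I₀ · cos²(77°) = 0.01935 I₀.
So 41.6 W/m² = 0.01935 I₀, giving I₀ = 41.6/0.01935 = 2149 W/m².

I₀ ≈ 2150 W/m²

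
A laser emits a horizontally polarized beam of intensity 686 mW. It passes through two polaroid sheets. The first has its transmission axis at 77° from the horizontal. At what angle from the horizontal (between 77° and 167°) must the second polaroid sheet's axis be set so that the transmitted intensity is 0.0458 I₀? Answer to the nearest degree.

By Malus's law, I₁ = I₀ cos²(77° − 0°) = I₀ cos²(77°) = 0.0506 I₀.
Need I₂/I₀ = 0.0458, so cos²(θ − 77°) = 0.0458 / 0.0506 = 0.9051.
θ − 77° = arccos(√0.9051) = 17.9°, giving θ ≈ 77 + 17.9 = 94.9°.

θ ≈ 95°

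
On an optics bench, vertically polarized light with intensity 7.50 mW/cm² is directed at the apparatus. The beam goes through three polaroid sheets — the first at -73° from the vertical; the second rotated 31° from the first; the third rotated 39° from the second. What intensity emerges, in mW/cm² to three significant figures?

I ≈ 0.284 mW/cm²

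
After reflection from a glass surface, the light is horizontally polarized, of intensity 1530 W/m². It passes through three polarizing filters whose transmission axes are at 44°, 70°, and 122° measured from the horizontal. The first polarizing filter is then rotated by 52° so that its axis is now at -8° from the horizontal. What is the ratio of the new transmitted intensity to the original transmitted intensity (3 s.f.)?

Before rotation:
By Malus's law, I₁ = I₀ cos²(44° − 0°) = I₀ cos²(44°) = 0.5174 I₀.
I₂ = I₁ cos²(70° − 44°) = 0.5174 I₀ · cos²(26°) = 0.418 I₀.
I₃ = I₂ cos²(122° − 70°) = 0.418 I₀ · cos²(52°) = 0.1584 I₀.
After rotation:
I₁ = I₀ cos²(-8° − 0°) = I₀ cos²(8°) = 0.9806 I₀.
I₂ = I₁ cos²(70° + 8°) = 0.9806 I₀ · cos²(78°) = 0.04239 I₀.
I₃ = I₂ cos²(122° − 70°) = 0.04239 I₀ · cos²(52°) = 0.01607 I₀.
Ratio = 0.01607 / 0.1584 = 0.1014.

I_new/I_old ≈ 0.101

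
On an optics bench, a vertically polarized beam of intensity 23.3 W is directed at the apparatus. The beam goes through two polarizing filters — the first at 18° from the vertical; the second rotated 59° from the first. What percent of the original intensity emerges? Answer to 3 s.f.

I₁ = 23.3 W · cos²(18°) = 21.08 W.
I₂ = I₁ · cos²(59°) = 21.08 · 0.2653 = 5.59 W.
That is 23.99% of the incident intensity.

≈ 24.0%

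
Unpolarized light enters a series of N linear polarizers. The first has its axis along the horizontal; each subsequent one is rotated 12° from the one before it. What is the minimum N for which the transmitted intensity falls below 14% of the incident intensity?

First polarizer halves the unpolarized light: factor 1/2.
Each further stage multiplies by cos²(12°) = 0.9568.
After N polarizers: T = 0.5·0.9568^(N−1). Require T < 0.14 ⇒ N−1 > ln(0.14/0.5)/ln(0.9568) = 28.81, so N−1 ≥ 29 and N = 30.
Check: N=30 gives T = 0.1388 < 0.14; N=29 gives T = 0.1451.

N = 30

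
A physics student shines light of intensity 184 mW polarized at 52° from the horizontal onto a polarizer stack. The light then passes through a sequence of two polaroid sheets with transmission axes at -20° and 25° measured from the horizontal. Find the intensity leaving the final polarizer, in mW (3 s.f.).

I₁ = 184 mW · cos²(72°) = 17.57 mW.
I₂ = I₁ · cos²(45°) = 17.57 · 0.5 = 8.785 mW.

I ≈ 8.79 mW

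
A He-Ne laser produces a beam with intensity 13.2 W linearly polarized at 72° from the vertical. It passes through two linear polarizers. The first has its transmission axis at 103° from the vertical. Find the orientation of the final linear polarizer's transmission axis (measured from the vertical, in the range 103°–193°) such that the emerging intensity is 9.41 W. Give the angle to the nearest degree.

By Malus's law, I₁ = I₀ cos²(103° − 72°) = I₀ cos²(31°) = 0.7347 I₀.
Target fraction: 9.41 / 13.2 W = 0.7129 of I₀.
Need I₂/I₀ = 0.7129, so cos²(θ − 103°) = 0.7129 / 0.7347 = 0.9703.
θ − 103° = arccos(√0.9703) = 9.9°, giving θ ≈ 103 + 9.9 = 112.9°.

θ ≈ 113°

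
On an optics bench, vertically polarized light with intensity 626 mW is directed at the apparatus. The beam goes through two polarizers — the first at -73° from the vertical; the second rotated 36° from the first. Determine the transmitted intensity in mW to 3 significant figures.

I ≈ 35.0 mW

I₁ = 626 mW · cos²(73°) = 53.51 mW.
I₂ = I₁ · cos²(36°) = 53.51 · 0.6545 = 35.02 mW.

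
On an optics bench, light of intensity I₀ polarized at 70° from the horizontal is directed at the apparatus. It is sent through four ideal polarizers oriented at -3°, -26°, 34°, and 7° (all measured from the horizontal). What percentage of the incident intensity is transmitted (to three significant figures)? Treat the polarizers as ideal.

≈ 1.44%

I₁ = I₀ cos²(-3° − 70°) = I₀ cos²(73°) = 0.08548 I₀.
I₂ = I₁ cos²(-26° + 3°) = 0.08548 I₀ · cos²(23°) = 0.07243 I₀.
I₃ = I₂ cos²(34° + 26°) = 0.07243 I₀ · cos²(60°) = 0.01811 I₀.
I₄ = I₃ cos²(7° − 34°) = 0.01811 I₀ · cos²(27°) = 0.01438 I₀.
That is 1.438% of the incident intensity.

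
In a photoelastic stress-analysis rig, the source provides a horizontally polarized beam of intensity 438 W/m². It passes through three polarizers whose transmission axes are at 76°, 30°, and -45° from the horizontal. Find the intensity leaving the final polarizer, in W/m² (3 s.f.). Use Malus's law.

I ≈ 0.829 W/m²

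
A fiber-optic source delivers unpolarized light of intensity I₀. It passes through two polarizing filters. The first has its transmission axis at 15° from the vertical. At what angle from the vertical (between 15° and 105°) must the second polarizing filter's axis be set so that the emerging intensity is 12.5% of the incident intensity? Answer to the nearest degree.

θ ≈ 75°

Unpolarized light through the first polarizer → I₁ = ½ I₀, now polarized at 15°.
Need I₂/I₀ = 0.125, so cos²(θ − 15°) = 0.125 / 0.5 = 0.25.
θ − 15° = arccos(√0.25) = 60.0°, giving θ ≈ 15 + 60.0 = 75.0°.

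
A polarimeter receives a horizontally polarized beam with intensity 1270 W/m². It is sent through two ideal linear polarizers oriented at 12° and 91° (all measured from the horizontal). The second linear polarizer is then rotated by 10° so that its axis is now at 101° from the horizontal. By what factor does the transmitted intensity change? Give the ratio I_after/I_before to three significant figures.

I_new/I_old ≈ 0.00837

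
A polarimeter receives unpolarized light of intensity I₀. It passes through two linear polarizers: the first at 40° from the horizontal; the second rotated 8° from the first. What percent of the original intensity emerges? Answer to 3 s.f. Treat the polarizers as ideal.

Unpolarized light through the first polarizer → I₁ = ½ I₀, now polarized at 40°.
I₂ = I₁ cos²(8°) = 0.5 · 0.9806 I₀ = 0.4903 I₀.
That is 49.03% of the incident intensity.

≈ 49.0%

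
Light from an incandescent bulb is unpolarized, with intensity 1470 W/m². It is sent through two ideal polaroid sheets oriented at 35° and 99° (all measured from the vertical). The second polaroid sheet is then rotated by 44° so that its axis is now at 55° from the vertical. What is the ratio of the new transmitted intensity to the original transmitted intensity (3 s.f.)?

I_new/I_old ≈ 4.60

Before rotation:
Unpolarized light through the first polarizer → I₁ = ½ I₀, now polarized at 35°.
I₂ = I₁ cos²(99° − 35°) = 0.5 I₀ · cos²(64°) = 0.09608 I₀.
After rotation:
Unpolarized light through the first polarizer → I₁ = ½ I₀, now polarized at 35°.
I₂ = I₁ cos²(55° − 35°) = 0.5 I₀ · cos²(20°) = 0.4415 I₀.
Ratio = 0.4415 / 0.09608 = 4.595.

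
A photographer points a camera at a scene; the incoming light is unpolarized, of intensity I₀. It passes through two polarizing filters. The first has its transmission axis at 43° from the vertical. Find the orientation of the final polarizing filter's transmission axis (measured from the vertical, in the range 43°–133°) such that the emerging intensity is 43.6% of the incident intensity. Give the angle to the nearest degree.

Unpolarized light through the first polarizer → I₁ = ½ I₀, now polarized at 43°.
Need I₂/I₀ = 0.436, so cos²(θ − 43°) = 0.436 / 0.5 = 0.872.
θ − 43° = arccos(√0.872) = 21.0°, giving θ ≈ 43 + 21.0 = 64.0°.

θ ≈ 64°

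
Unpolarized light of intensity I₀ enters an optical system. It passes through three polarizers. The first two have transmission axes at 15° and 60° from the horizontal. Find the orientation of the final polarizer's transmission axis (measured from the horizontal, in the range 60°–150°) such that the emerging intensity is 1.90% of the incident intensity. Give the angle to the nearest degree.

Unpolarized light through the first polarizer → I₁ = ½ I₀, now polarized at 15°.
I₂ = I₁ cos²(60° − 15°) = 0.5 I₀ · cos²(45°) = 0.25 I₀.
Need I₃/I₀ = 0.019, so cos²(θ − 60°) = 0.019 / 0.25 = 0.076.
θ − 60° = arccos(√0.076) = 74.0°, giving θ ≈ 60 + 74.0 = 134.0°.

θ ≈ 134°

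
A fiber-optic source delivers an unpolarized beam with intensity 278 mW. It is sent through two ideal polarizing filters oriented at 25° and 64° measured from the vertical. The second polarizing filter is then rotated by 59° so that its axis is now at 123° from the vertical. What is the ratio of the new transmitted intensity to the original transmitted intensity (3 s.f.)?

I_new/I_old ≈ 0.0321

Before rotation:
Unpolarized light through the first polarizer → I₁ = ½ I₀, now polarized at 25°.
I₂ = I₁ cos²(64° − 25°) = 0.5 I₀ · cos²(39°) = 0.302 I₀.
After rotation:
Unpolarized light through the first polarizer → I₁ = ½ I₀, now polarized at 25°.
Angle between axes 1 and 2: 82°. I₂ = 0.5 I₀ · cos²(82°) = 0.009685 I₀.
Ratio = 0.009685 / 0.302 = 0.03207.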